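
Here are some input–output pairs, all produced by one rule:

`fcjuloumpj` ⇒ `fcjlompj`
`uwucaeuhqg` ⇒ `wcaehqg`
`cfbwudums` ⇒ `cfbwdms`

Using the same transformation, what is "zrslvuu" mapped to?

zrslv

The transformation: remove every "u".
"zrslvuu" → "zrslv".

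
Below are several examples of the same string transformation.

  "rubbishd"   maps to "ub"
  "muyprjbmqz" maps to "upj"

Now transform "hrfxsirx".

The rule is to delete the last 3 characters, then keep every other character starting from the second (positions 2nd, 4th, 6th, ...).
Working it through for "hrfxsirx": intermediate "hrfxs", final "rx".

rx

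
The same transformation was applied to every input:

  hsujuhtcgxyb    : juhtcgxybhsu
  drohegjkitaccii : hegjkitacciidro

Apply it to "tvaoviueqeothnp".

The transformation: move the first 3 characters to the end (rotate left by 3).
On "tvaoviueqeothnp" that produces "oviueqeothnptva".

oviueqeothnptva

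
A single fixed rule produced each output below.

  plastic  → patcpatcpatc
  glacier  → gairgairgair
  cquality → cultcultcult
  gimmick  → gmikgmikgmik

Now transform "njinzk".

The transformation: keep every other character starting from the first (positions 1st, 3rd, 5th, ...), then write the whole string 3 times in a row.
On "njinzk": the first step gives "niz", and the second then gives "niznizniz".
(Check on "cquality": → "cult" → "cultcultcult" ✓)

niznizniz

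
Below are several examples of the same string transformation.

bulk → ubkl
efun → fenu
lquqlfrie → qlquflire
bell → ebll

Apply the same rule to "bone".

In each case the input is transformed by: swap each adjacent pair of characters (1↔2, 3↔4, ...).
Doing the same to "bone": "oben".

oben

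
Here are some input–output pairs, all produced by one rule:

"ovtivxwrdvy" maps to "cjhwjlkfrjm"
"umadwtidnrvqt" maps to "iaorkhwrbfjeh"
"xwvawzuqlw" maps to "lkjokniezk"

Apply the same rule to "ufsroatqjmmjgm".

The rule is to shift every letter 12 places backward in the alphabet (wrapping around).
Doing the same to "ufsroatqjmmjgm": "itgfcohexaaxua".

itgfcohexaaxua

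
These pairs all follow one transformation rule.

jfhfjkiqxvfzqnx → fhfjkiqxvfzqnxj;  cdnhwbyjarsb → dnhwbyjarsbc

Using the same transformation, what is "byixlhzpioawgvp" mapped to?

yixlhzpioawgvpb

Looking at the pairs, the operation is to move the first character to the end.
For "byixlhzpioawgvp" the result is "yixlhzpioawgvpb".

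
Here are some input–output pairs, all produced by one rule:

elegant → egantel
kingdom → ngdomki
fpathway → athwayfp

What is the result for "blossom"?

What's happening: move the first 2 characters to the end (rotate left by 2).
On "blossom" that produces "ossombl".

ossombl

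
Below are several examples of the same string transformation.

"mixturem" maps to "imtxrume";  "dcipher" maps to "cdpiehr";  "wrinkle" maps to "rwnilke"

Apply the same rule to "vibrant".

ivrbnat

Each output is the input with this applied: swap each adjacent pair of characters (1↔2, 3↔4, ...).
Doing the same to "vibrant": "ivrbnat".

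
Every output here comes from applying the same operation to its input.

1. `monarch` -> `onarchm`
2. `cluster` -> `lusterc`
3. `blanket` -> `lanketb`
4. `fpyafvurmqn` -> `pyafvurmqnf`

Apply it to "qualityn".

Rule — move the first character to the end.
"qualityn" → "ualitynq".

ualitynq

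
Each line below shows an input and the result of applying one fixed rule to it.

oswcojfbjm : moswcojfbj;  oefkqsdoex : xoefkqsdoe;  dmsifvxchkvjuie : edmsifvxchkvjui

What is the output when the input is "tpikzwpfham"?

mtpikzwpfha

The pattern: move the last character to the front.
For "tpikzwpfham" the result is "mtpikzwpfha".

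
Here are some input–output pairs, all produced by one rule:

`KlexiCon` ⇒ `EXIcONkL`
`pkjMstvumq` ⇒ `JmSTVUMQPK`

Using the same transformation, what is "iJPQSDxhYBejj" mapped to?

pqsdXHybEJJIj

Rule — move the first 2 characters to the end (rotate left by 2), then flip the case of every letter.
Working it through for "iJPQSDxhYBejj": intermediate "PQSDxhYBejjiJ", final "pqsdXHybEJJIj".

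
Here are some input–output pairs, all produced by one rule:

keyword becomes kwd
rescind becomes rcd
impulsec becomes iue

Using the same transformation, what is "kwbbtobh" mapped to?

What's happening: keep one character in every 3, starting at position 1 (positions 1st, 4th, 7th, ...).
"kwbbtobh" → "kbb".

kbb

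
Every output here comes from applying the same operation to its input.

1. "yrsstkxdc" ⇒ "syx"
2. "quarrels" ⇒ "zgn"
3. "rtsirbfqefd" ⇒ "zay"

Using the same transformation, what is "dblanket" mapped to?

In each case the input is transformed by: shift every letter 5 places backward in the alphabet (wrapping around), then keep only the last 3 characters.
Applying both steps to "dblanket": "ywgvifzo", then "fzo".

fzo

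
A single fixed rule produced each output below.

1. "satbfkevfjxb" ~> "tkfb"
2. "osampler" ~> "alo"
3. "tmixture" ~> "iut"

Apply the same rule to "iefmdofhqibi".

foqi

The rule is to move the first character to the end, then keep one character in every 3, starting at position 2 (positions 2nd, 5th, 8th, ...).
So "iefmdofhqibi" becomes "foqi".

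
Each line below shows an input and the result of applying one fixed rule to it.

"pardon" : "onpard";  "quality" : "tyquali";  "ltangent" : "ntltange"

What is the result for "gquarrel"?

elgquarr

What's happening: move the last 2 characters to the front (rotate right by 2).
For "gquarrel" the result is "elgquarr".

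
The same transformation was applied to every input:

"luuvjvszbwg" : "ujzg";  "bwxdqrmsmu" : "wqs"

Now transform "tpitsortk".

In each case the input is transformed by: keep one character in every 3, starting at position 2 (positions 2nd, 5th, 8th, ...).
For "tpitsortk" the result is "pst".

pst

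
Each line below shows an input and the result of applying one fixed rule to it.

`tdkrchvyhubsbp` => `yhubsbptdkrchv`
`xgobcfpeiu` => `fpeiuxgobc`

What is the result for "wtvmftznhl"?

What's happening: swap the front and back halves of the string.
For "wtvmftznhl" the result is "tznhlwtvmf".

tznhlwtvmf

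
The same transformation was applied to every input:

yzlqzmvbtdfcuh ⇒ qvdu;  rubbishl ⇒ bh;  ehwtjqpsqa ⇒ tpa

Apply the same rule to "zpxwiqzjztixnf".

The rule is to move the first character to the end, then keep one character in every 3, starting at position 3 (positions 3rd, 6th, 9th, ...).
Starting from "zpxwiqzjztixnf": after the first operation, "pxwiqzjztixnfz"; after the second, "wztn".
(Check on "yzlqzmvbtdfcuh": → "zlqzmvbtdfcuhy" → "qvdu" ✓)

wztn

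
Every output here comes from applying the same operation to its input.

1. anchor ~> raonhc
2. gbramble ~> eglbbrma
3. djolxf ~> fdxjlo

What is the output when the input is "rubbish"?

The pattern: take characters alternately from the front and the back (1st, last, 2nd, 2nd-last, ...), then swap each adjacent pair of characters (1↔2, 3↔4, ...).
For "rubbish", step one produces "rhusbib"; step two turns that into "hrsuibb".

hrsuibb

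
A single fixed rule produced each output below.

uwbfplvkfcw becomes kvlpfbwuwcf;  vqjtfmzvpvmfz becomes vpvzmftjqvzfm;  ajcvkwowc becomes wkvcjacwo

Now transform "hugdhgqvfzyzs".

Rule — move the last 3 characters to the front (rotate right by 3), then reverse the string.
"hugdhgqvfzyzs" → "yzshugdhgqvfz" → "zfvqghdguhszy".
(Check on "vqjtfmzvpvmfz": → "mfzvqjtfmzvpv" → "vpvzmftjqvzfm" ✓)

zfvqghdguhszy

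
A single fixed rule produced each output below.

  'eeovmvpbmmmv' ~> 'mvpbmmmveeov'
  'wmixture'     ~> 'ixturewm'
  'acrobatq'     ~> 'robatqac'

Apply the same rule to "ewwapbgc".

The rule is to move the last 2 characters to the front (rotate right by 2), then swap the front and back halves of the string.
On "ewwapbgc": the first step gives "gcewwapb", and the second then gives "wapbgcew".

wapbgcew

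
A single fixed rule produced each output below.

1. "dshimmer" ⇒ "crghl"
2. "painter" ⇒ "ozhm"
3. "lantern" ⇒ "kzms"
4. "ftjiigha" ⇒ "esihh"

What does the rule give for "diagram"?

chzf

The rule is to delete the last 3 characters, then shift every letter 1 place backward in the alphabet (wrapping around).
For "diagram", step one produces "diag"; step two turns that into "chzf".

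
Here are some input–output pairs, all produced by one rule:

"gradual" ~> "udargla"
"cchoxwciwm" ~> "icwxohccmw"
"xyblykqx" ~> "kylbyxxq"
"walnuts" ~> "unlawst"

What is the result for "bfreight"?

Each output is the input with this applied: move the last 2 characters to the front (rotate right by 2), then reverse the string.
Working it through for "bfreight": intermediate "htbfreig", final "gierfbth".

gierfbth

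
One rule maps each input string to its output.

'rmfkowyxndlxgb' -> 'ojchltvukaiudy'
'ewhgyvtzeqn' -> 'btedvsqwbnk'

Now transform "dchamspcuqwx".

azexjpmzrntu

The transformation: shift every letter 3 places backward in the alphabet (wrapping around).
On "dchamspcuqwx" that produces "azexjpmzrntu".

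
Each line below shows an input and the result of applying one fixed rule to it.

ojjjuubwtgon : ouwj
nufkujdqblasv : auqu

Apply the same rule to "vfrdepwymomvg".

The pattern: keep one character in every 3, starting at position 2 (positions 2nd, 5th, 8th, ...), then swap the first and last characters.
On "vfrdepwymomvg" that produces "meyf".

meyf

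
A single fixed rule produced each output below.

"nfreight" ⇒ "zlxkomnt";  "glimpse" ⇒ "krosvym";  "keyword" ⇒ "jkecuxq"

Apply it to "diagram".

The pattern: shift every letter 6 places forward in the alphabet (wrapping around), then swap the first and last characters.
Applying both steps to "diagram": "jogmxgs", then "sogmxgj".

sogmxgj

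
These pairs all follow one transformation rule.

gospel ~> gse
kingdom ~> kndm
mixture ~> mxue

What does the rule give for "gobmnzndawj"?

gbnnaj

The pattern: keep every other character starting from the first (positions 1st, 3rd, 5th, ...).
On "gobmnzndawj" that produces "gbnnaj".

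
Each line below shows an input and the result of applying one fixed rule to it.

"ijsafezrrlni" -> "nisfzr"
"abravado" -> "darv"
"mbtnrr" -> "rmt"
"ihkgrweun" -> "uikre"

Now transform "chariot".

Each output is the input with this applied: move the last 2 characters to the front (rotate right by 2), then keep every other character starting from the first (positions 1st, 3rd, 5th, ...).
Applying both steps to "chariot": "otchari", then "ocai".
(Check on "ijsafezrrlni": → "niijsafezrrl" → "nisfzr" ✓)

ocai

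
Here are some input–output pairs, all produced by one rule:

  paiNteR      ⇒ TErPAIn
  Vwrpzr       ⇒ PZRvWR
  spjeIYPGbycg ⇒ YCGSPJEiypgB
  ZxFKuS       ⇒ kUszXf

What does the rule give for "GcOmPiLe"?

IlEgCoMp

What's happening: move the last 3 characters to the front (rotate right by 3), then flip the case of every letter.
"GcOmPiLe" → "iLeGcOmP" → "IlEgCoMp".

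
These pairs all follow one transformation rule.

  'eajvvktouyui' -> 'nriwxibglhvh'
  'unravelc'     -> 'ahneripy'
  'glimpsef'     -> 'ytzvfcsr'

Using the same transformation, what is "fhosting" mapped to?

What's happening: swap each adjacent pair of characters (1↔2, 3↔4, ...), then shift every letter 13 places forward in the alphabet (wrapping around) — i.e. ROT13.
"fhosting" → "hfsoitgn" → "usfbvgta".

usfbvgta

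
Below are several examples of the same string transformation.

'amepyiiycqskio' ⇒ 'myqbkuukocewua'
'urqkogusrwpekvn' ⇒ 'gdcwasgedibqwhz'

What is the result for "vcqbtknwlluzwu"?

What's happening: shift every letter 12 places forward in the alphabet (wrapping around).
On "vcqbtknwlluzwu" that produces "hocnfwzixxglig".

hocnfwzixxglig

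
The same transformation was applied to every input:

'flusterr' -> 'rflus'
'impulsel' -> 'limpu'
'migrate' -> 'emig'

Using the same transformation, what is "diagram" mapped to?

Rule — move the last character to the front, then delete the last 3 characters.
Starting from "diagram": after the first operation, "mdiagra"; after the second, "mdia".

mdia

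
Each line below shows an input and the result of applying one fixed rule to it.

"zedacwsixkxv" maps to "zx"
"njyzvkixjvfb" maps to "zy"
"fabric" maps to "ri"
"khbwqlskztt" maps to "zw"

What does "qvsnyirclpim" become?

yv

Looking at the pairs, the operation is to sort the characters into reverse alphabetical order, then keep only the first 2 characters.
On "qvsnyirclpim": the first step gives "yvsrqpnmliic", and the second then gives "yv".
(Check on "khbwqlskztt": → "zwttsqlkkhb" → "zw" ✓)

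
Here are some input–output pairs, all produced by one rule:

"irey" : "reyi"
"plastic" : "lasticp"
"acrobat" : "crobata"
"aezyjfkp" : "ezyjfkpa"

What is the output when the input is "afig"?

In each case the input is transformed by: move the first character to the end.
"afig" → "figa".

figa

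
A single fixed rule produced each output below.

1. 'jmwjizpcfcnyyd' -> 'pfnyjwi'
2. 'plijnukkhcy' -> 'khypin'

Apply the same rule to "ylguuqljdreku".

Looking at the pairs, the operation is to keep every other character starting from the first (positions 1st, 3rd, 5th, ...), then move the first 3 characters to the end (rotate left by 3).
Applying that to "ylguuqljdreku" gives "ldeuygu".
(Check on "jmwjizpcfcnyyd": → "jwipfny" → "pfnyjwi" ✓)

ldeuygu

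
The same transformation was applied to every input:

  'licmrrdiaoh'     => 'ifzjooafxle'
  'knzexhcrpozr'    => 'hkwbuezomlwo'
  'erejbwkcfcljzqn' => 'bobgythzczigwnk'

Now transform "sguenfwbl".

pdrbkctyi

Each output is the input with this applied: shift every letter 3 places backward in the alphabet (wrapping around).
For "sguenfwbl" the result is "pdrbkctyi".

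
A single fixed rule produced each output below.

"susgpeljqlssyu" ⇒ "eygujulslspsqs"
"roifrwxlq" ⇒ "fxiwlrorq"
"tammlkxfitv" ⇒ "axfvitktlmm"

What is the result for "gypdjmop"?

dygpjpmo

Rule — sort the characters into alphabetical order, then take characters alternately from the front and the back (1st, last, 2nd, 2nd-last, ...).
"gypdjmop" → "dgjmoppy" → "dygpjpmo".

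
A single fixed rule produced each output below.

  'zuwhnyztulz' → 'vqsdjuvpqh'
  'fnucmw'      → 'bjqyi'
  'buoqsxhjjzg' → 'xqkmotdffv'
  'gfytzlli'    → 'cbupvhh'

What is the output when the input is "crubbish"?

ynqxxeo

Looking at the pairs, the operation is to shift every letter 4 places backward in the alphabet (wrapping around), then delete the last character.
Starting from "crubbish": after the first operation, "ynqxxeod"; after the second, "ynqxxeo".
(Check on "zuwhnyztulz": → "vqsdjuvpqhv" → "vqsdjuvpqh" ✓)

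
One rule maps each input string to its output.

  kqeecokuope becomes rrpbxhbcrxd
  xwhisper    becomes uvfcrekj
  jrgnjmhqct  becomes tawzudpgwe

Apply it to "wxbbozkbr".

The transformation: move the first 2 characters to the end (rotate left by 2), then shift every letter 13 places forward in the alphabet (wrapping around) — i.e. ROT13.
"wxbbozkbr" → "bbozkbrwx" → "oobmxoejk".

oobmxoejk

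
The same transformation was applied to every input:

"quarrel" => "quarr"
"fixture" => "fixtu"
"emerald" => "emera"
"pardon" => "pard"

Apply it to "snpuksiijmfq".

Each output is the input with this applied: delete the last 2 characters.
Doing the same to "snpuksiijmfq": "snpuksiijm".

snpuksiijm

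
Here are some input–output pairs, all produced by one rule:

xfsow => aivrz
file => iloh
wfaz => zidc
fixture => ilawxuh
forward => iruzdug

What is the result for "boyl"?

erbo

In each case the input is transformed by: shift every letter 3 places forward in the alphabet (wrapping around).
"boyl" → "erbo".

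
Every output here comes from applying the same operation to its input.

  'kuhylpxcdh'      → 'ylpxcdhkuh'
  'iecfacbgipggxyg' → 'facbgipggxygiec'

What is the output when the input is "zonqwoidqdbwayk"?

qwoidqdbwaykzon

What's happening: move the first 3 characters to the end (rotate left by 3).
So "zonqwoidqdbwayk" becomes "qwoidqdbwaykzon".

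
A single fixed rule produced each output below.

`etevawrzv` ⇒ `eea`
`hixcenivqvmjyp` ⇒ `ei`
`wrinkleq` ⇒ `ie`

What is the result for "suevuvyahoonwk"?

euo

Rule — keep every other character starting from the first (positions 1st, 3rd, 5th, ...), then keep only the vowels.
Applying both steps to "suevuvyahoonwk": "seuyhow", then "euo".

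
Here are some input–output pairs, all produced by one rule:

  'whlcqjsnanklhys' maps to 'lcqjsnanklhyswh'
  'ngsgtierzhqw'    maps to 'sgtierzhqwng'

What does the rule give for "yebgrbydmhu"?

In each case the input is transformed by: move the first 2 characters to the end (rotate left by 2).
"yebgrbydmhu" → "bgrbydmhuye".

bgrbydmhuye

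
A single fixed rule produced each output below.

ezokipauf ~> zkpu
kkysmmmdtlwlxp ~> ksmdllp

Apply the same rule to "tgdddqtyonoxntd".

gdqynxt

Rule — keep every other character starting from the second (positions 2nd, 4th, 6th, ...).
For "tgdddqtyonoxntd" the result is "gdqynxt".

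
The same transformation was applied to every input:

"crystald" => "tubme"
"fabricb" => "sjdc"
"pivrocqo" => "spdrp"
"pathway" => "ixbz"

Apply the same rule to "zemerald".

fsbme

Looking at the pairs, the operation is to shift every letter 1 place forward in the alphabet (wrapping around), then delete the first 3 characters.
Working it through for "zemerald": intermediate "afnfsbme", final "fsbme".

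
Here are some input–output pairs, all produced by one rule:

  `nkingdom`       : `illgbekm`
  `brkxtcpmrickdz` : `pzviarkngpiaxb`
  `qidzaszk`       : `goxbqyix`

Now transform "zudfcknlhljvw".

Each output is the input with this applied: shift every letter 2 places backward in the alphabet (wrapping around), then swap each adjacent pair of characters (1↔2, 3↔4, ...).
Starting from "zudfcknlhljvw": after the first operation, "xsbdailjfjhtu"; after the second, "sxdbiajljfthu".

sxdbiajljfthu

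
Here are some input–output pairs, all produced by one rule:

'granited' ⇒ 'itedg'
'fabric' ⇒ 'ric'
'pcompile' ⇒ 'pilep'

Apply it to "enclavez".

aveze

The rule is to swap the front and back halves of the string, then delete the last 3 characters.
Working it through for "enclavez": intermediate "avezencl", final "aveze".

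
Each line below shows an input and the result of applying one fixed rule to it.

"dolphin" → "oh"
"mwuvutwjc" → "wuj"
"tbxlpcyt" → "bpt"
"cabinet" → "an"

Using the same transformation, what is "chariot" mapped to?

hi

In each case the input is transformed by: keep one character in every 3, starting at position 2 (positions 2nd, 5th, 8th, ...).
For "chariot" the result is "hi".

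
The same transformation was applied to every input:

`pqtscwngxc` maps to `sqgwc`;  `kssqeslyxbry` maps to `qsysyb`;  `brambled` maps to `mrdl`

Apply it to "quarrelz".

ruze

The rule is to keep every other character starting from the second (positions 2nd, 4th, 6th, ...), then swap each adjacent pair of characters (1↔2, 3↔4, ...).
On "quarrelz": the first step gives "urez", and the second then gives "ruze".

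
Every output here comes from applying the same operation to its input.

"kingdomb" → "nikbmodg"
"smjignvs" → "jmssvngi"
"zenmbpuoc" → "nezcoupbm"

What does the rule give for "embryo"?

In each case the input is transformed by: move the first 3 characters to the end (rotate left by 3), then reverse the string.
On "embryo" that produces "bmeoyr".

bmeoyr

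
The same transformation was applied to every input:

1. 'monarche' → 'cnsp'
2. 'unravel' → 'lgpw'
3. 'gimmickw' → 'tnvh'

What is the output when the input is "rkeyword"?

hzco

What's happening: shift every letter 11 places forward in the alphabet (wrapping around), then keep only the last 4 characters.
For "rkeyword", step one produces "cvpjhzco"; step two turns that into "hzco".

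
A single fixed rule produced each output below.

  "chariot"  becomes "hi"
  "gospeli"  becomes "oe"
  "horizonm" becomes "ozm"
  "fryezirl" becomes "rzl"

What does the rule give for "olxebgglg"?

The pattern: keep one character in every 3, starting at position 2 (positions 2nd, 5th, 8th, ...).
So "olxebgglg" becomes "lbl".

lbl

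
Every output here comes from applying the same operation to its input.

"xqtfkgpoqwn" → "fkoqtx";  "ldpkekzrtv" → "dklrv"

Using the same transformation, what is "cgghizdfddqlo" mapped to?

cdfgioz

The pattern: sort the characters into alphabetical order, then keep every other character starting from the first (positions 1st, 3rd, 5th, ...).
Applying that to "cgghizdfddqlo" gives "cdfgioz".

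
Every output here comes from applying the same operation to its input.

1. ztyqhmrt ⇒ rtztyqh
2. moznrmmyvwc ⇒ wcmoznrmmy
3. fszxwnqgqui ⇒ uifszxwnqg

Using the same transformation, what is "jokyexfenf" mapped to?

The transformation: move the last 2 characters to the front (rotate right by 2), then delete the last character.
"jokyexfenf" → "nfjokyexfe" → "nfjokyexf".
(Check on "moznrmmyvwc": → "wcmoznrmmyv" → "wcmoznrmmy" ✓)

nfjokyexf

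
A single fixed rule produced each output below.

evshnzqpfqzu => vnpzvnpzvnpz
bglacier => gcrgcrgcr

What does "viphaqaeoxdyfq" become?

Looking at the pairs, the operation is to keep one character in every 3, starting at position 2 (positions 2nd, 5th, 8th, ...), then write the whole string 3 times in a row.
Starting from "viphaqaeoxdyfq": after the first operation, "iaedq"; after the second, "iaedqiaedqiaedq".

iaedqiaedqiaedq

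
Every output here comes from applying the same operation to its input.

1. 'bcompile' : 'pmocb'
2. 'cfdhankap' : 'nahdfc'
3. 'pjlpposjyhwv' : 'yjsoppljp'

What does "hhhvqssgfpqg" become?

Rule — delete the last 3 characters, then reverse the string.
Applying both steps to "hhhvqssgfpqg": "hhhvqssgf", then "fgssqvhhh".

fgssqvhhh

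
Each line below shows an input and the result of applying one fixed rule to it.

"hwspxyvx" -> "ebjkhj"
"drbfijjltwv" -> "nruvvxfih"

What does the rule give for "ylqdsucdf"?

The rule is to delete the first 2 characters, then shift every letter 12 places forward in the alphabet (wrapping around).
For "ylqdsucdf", step one produces "qdsucdf"; step two turns that into "cpegopr".

cpegopr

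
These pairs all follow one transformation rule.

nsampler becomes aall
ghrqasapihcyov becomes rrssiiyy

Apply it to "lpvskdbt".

vvdd

Each output is the input with this applied: keep one character in every 3, starting at position 3 (positions 3rd, 6th, 9th, ...), then double every character.
"lpvskdbt" → "vd" → "vvdd".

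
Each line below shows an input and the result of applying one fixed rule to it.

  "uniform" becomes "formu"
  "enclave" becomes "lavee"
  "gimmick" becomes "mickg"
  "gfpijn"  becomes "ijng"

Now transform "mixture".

turem

The pattern: move the first 3 characters to the end (rotate left by 3), then delete the last 2 characters.
On "mixture": the first step gives "turemix", and the second then gives "turem".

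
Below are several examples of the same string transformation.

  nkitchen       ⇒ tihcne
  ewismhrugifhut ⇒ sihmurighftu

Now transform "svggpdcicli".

ggdpiclci

In each case the input is transformed by: delete the first 2 characters, then swap each adjacent pair of characters (1↔2, 3↔4, ...).
For "svggpdcicli", step one produces "ggpdcicli"; step two turns that into "ggdpiclci".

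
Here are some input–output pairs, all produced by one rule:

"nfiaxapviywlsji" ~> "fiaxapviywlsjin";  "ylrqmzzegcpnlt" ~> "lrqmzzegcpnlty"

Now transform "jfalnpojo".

Each output is the input with this applied: move the first character to the end.
"jfalnpojo" → "falnpojoj".

falnpojoj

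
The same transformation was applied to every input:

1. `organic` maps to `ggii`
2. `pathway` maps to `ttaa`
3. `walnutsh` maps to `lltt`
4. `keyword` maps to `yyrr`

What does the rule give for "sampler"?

Looking at the pairs, the operation is to keep one character in every 3, starting at position 3 (positions 3rd, 6th, 9th, ...), then double every character.
On "sampler": the first step gives "me", and the second then gives "mmee".

mmee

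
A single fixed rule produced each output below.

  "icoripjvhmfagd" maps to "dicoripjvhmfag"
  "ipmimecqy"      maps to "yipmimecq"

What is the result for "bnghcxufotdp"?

The transformation: move the last character to the front.
On "bnghcxufotdp" that produces "pbnghcxufotd".

pbnghcxufotd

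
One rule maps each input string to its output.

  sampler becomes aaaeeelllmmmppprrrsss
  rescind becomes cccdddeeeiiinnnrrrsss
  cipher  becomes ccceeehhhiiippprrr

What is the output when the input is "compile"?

The transformation: sort the characters into alphabetical order, then repeat every character 3 times.
For "compile", step one produces "ceilmop"; step two turns that into "ccceeeiiilllmmmoooppp".

ccceeeiiilllmmmoooppp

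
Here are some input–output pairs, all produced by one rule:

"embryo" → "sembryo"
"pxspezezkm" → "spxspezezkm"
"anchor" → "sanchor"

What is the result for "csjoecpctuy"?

Looking at the pairs, the operation is to prepend "s".
So "csjoecpctuy" becomes "scsjoecpctuy".

scsjoecpctuy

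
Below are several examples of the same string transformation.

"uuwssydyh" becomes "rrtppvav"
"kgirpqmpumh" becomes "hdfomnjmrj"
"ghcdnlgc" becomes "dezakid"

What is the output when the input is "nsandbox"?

The pattern: shift every letter 3 places backward in the alphabet (wrapping around), then delete the last character.
Starting from "nsandbox": after the first operation, "kpxkaylu"; after the second, "kpxkayl".

kpxkayl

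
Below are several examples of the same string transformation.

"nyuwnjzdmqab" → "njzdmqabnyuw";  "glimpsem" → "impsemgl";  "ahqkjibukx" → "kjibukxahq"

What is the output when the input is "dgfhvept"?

Looking at the pairs, the operation is to move the last 2 characters to the front (rotate right by 2), then swap the front and back halves of the string.
"dgfhvept" → "fhveptdg".
(Check on "nyuwnjzdmqab": → "abnyuwnjzdmq" → "njzdmqabnyuw" ✓)

fhveptdg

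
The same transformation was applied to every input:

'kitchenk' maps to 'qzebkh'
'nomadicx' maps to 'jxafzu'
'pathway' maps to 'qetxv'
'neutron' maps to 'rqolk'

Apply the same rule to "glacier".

xzfbo

Each output is the input with this applied: delete the first 2 characters, then shift every letter 3 places backward in the alphabet (wrapping around).
On "glacier": the first step gives "acier", and the second then gives "xzfbo".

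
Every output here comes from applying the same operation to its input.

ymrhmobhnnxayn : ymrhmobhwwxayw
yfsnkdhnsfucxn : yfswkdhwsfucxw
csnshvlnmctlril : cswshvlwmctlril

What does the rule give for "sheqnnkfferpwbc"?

Rule — replace every "n" with "w".
For "sheqnnkfferpwbc" the result is "sheqwwkfferpwbc".

sheqwwkfferpwbc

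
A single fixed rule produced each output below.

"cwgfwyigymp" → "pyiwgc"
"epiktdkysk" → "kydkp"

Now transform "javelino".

In each case the input is transformed by: reverse the string, then keep every other character starting from the first (positions 1st, 3rd, 5th, ...).
Doing the same to "javelino": "oiea".
(Check on "cwgfwyigymp": → "pmygiywfgwc" → "pyiwgc" ✓)

oiea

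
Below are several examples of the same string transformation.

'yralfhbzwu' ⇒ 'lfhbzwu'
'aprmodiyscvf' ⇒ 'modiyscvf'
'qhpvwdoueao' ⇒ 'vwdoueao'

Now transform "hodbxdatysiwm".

bxdatysiwm

In each case the input is transformed by: delete the first 3 characters.
For "hodbxdatysiwm" the result is "bxdatysiwm".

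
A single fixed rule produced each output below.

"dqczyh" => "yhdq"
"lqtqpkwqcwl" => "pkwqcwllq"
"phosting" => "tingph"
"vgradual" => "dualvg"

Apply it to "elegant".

antel

Rule — move the first 2 characters to the end (rotate left by 2), then delete the first 2 characters.
Working it through for "elegant": intermediate "egantel", final "antel".
(Check on "lqtqpkwqcwl": → "tqpkwqcwllq" → "pkwqcwllq" ✓)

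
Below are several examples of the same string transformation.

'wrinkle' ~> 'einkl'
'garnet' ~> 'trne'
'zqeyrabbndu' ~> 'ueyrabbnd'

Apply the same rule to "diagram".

magra

Rule — delete the first 2 characters, then move the last character to the front.
"diagram" → "agram" → "magra".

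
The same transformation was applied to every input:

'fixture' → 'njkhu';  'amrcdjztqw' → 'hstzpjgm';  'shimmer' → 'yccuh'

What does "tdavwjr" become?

qlmzh

The pattern: delete the first 2 characters, then shift every letter 10 places backward in the alphabet (wrapping around).
Doing the same to "tdavwjr": "qlmzh".
(Check on "fixture": → "xture" → "njkhu" ✓)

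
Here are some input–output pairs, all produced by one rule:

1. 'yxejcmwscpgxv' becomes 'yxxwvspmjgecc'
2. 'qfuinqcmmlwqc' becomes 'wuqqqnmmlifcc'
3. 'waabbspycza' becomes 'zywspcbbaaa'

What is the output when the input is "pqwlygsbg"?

ywsqplggb

The transformation: sort the characters into reverse alphabetical order.
Applying that to "pqwlygsbg" gives "ywsqplggb".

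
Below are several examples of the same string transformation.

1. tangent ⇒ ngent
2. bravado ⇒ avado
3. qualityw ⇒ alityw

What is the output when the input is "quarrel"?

Looking at the pairs, the operation is to delete the first 2 characters.
"quarrel" → "arrel".

arrel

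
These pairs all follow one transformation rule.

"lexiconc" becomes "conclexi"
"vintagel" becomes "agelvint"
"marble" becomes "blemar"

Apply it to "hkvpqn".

pqnhkv

In each case the input is transformed by: swap the front and back halves of the string.
Applying that to "hkvpqn" gives "pqnhkv".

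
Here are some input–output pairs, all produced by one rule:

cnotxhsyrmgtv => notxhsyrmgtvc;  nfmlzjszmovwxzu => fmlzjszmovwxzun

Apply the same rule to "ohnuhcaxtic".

What's happening: move the first character to the end.
Applying that to "ohnuhcaxtic" gives "hnuhcaxtico".

hnuhcaxtico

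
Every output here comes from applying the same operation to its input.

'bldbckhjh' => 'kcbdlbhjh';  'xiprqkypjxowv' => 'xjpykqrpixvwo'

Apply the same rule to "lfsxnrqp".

What's happening: reverse the string, then move the first 3 characters to the end (rotate left by 3).
Applying that to "lfsxnrqp" gives "nxsflpqr".

nxsflpqr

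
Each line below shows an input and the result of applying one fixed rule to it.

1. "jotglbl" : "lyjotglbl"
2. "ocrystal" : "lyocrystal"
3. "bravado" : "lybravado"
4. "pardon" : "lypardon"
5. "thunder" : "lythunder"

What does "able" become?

In each case the input is transformed by: prepend "ly".
On "able" that produces "lyable".

lyable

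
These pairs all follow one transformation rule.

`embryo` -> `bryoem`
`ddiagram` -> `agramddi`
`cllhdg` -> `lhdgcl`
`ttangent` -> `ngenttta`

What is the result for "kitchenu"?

The pattern: move the last character to the front, then swap the front and back halves of the string.
"kitchenu" → "ukitchen" → "chenukit".

chenukit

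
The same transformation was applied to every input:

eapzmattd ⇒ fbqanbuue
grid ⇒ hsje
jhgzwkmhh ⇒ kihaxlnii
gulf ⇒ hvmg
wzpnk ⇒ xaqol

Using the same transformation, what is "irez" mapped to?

jsfa

Looking at the pairs, the operation is to shift every letter 1 place forward in the alphabet (wrapping around).
For "irez" the result is "jsfa".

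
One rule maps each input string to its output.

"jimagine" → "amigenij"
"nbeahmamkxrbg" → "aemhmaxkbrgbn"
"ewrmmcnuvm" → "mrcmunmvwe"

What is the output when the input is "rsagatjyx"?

gatayjxsr

Rule — swap each adjacent pair of characters (1↔2, 3↔4, ...), then move the first 2 characters to the end (rotate left by 2).
"rsagatjyx" → "srgatayjx" → "gatayjxsr".
(Check on "ewrmmcnuvm": → "wemrcmunmv" → "mrcmunmvwe" ✓)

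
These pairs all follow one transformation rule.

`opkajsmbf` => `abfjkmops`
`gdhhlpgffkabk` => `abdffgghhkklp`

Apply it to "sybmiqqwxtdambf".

Each output is the input with this applied: sort the characters into alphabetical order.
"sybmiqqwxtdambf" → "abbdfimmqqstwxy".

abbdfimmqqstwxy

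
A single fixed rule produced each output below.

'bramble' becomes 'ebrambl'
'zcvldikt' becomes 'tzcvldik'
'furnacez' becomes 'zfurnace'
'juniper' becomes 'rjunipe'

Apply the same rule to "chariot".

Looking at the pairs, the operation is to move the last character to the front.
"chariot" → "tchario".

tchario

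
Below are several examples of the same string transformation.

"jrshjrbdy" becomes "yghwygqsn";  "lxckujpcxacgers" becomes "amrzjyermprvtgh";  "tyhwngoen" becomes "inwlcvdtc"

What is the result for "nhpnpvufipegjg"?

The pattern: shift every letter 11 places backward in the alphabet (wrapping around).
So "nhpnpvufipegjg" becomes "cwecekjuxetvyv".

cwecekjuxetvyv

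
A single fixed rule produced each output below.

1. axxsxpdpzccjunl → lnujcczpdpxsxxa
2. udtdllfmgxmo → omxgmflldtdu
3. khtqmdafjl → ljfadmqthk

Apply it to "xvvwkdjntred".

dertnjdkwvvx

The rule is to reverse the string.
"xvvwkdjntred" → "dertnjdkwvvx".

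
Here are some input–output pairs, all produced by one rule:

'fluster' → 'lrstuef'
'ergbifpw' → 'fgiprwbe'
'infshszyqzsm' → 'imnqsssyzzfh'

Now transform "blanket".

eklntab

What's happening: sort the characters into alphabetical order, then move the first 2 characters to the end (rotate left by 2).
For "blanket" the result is "eklntab".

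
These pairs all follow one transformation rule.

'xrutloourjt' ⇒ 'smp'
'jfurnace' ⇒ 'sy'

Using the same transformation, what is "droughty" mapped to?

mf

Rule — shift every letter 2 places backward in the alphabet (wrapping around), then keep one character in every 3, starting at position 3 (positions 3rd, 6th, 9th, ...).
"droughty" → "bpmsefrw" → "mf".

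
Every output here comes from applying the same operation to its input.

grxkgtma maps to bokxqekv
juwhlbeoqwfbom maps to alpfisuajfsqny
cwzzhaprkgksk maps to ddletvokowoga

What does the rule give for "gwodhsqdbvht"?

shlwuhfzlxka

What's happening: shift every letter 4 places forward in the alphabet (wrapping around), then move the first 2 characters to the end (rotate left by 2).
Working it through for "gwodhsqdbvht": intermediate "kashlwuhfzlx", final "shlwuhfzlxka".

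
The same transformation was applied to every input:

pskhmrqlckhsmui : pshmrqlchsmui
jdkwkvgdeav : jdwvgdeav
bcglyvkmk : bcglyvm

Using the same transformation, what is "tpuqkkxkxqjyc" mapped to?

In each case the input is transformed by: remove every "k".
Doing the same to "tpuqkkxkxqjyc": "tpuqxxqjyc".

tpuqxxqjyc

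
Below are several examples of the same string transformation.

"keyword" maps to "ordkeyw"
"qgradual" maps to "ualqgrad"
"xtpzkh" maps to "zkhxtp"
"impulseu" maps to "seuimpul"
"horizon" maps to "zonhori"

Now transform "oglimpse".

pseoglim

Looking at the pairs, the operation is to move the last 3 characters to the front (rotate right by 3).
"oglimpse" → "pseoglim".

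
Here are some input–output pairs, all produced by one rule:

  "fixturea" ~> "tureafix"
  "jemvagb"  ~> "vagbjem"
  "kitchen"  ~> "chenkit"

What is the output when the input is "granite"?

The transformation: move the first 3 characters to the end (rotate left by 3).
"granite" → "nitegra".

nitegra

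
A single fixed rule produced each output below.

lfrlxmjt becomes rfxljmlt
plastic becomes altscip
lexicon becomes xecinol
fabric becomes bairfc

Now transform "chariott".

ahirtoct

The rule is to move the first character to the end, then swap each adjacent pair of characters (1↔2, 3↔4, ...).
Working it through for "chariott": intermediate "hariottc", final "ahirtoct".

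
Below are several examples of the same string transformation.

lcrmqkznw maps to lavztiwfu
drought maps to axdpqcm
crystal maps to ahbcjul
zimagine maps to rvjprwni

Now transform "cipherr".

ryqnaal

The transformation: shift every letter 9 places forward in the alphabet (wrapping around), then move the first character to the end.
Applying both steps to "cipherr": "lryqnaa", then "ryqnaal".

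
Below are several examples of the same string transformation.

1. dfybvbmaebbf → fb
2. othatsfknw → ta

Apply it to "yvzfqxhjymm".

Rule — keep every other character starting from the second (positions 2nd, 4th, 6th, ...), then keep only the first 2 characters.
Applying both steps to "yvzfqxhjymm": "vfxjm", then "vf".
(Check on "othatsfknw": → "taskw" → "ta" ✓)

vf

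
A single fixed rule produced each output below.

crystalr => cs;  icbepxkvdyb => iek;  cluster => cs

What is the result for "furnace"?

The rule is to keep one character in every 3, starting at position 1 (positions 1st, 4th, 7th, ...), then delete the last character.
On "furnace": the first step gives "fne", and the second then gives "fn".

fn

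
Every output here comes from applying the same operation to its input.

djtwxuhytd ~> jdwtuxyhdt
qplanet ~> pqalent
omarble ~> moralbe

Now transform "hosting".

ohtsnig

The rule is to swap each adjacent pair of characters (1↔2, 3↔4, ...).
"hosting" → "ohtsnig".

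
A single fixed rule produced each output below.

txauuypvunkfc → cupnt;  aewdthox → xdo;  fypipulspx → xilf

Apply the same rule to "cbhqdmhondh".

hqhd

The pattern: swap the first and last characters, then keep one character in every 3, starting at position 1 (positions 1st, 4th, 7th, ...).
Starting from "cbhqdmhondh": after the first operation, "hbhqdmhondc"; after the second, "hqhd".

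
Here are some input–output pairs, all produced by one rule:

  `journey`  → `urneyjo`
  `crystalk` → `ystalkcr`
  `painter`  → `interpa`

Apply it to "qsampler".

amplerqs

Rule — move the first 2 characters to the end (rotate left by 2).
Doing the same to "qsampler": "amplerqs".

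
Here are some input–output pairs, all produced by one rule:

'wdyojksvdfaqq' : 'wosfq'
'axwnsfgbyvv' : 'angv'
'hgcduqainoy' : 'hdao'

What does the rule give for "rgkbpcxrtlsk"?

rbxl

What's happening: keep one character in every 3, starting at position 1 (positions 1st, 4th, 7th, ...).
Applying that to "rgkbpcxrtlsk" gives "rbxl".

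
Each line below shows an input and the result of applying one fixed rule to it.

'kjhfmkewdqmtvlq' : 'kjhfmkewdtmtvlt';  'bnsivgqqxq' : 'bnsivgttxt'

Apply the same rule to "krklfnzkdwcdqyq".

What's happening: replace every "q" with "t".
So "krklfnzkdwcdqyq" becomes "krklfnzkdwcdtyt".

krklfnzkdwcdtyt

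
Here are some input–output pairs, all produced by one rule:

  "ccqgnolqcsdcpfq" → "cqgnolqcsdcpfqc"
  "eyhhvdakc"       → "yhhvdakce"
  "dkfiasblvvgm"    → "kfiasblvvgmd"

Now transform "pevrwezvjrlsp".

What's happening: move the first character to the end.
On "pevrwezvjrlsp" that produces "evrwezvjrlspp".

evrwezvjrlspp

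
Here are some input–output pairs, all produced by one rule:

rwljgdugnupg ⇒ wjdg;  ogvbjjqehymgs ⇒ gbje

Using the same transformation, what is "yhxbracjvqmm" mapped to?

hbaj

In each case the input is transformed by: keep every other character starting from the second (positions 2nd, 4th, 6th, ...), then delete the last 2 characters.
"yhxbracjvqmm" → "hbajqm" → "hbaj".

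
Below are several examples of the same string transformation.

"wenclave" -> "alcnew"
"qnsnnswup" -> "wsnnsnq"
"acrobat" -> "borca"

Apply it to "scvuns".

In each case the input is transformed by: reverse the string, then delete the first 2 characters.
Applying both steps to "scvuns": "snuvcs", then "uvcs".

uvcs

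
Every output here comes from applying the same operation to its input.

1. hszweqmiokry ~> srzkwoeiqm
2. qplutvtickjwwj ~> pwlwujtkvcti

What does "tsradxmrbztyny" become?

Each output is the input with this applied: take characters alternately from the front and the back (1st, last, 2nd, 2nd-last, ...), then delete the first 2 characters.
Doing the same to "tsradxmrbztyny": "snryatdzxbmr".
(Check on "qplutvtickjwwj": → "qjpwlwujtkvcti" → "pwlwujtkvcti" ✓)

snryatdzxbmr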